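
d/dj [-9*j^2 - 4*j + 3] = -18*j - 4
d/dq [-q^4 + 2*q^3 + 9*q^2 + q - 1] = -4*q^3 + 6*q^2 + 18*q + 1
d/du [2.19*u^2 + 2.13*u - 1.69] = 4.38*u + 2.13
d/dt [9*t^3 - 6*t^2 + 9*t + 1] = 27*t^2 - 12*t + 9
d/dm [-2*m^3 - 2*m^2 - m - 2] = -6*m^2 - 4*m - 1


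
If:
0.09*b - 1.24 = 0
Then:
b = 13.78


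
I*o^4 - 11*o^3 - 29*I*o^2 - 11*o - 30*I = (o + I)*(o + 5*I)*(o + 6*I)*(I*o + 1)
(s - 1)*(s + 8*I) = s^2 - s + 8*I*s - 8*I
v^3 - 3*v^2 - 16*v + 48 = (v - 4)*(v - 3)*(v + 4)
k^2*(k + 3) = k^3 + 3*k^2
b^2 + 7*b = b*(b + 7)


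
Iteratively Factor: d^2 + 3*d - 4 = (d - 1)*(d + 4)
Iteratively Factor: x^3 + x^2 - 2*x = (x)*(x^2 + x - 2) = x*(x + 2)*(x - 1)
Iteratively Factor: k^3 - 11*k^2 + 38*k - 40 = (k - 2)*(k^2 - 9*k + 20) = (k - 4)*(k - 2)*(k - 5)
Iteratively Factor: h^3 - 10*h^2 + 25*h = (h - 5)*(h^2 - 5*h) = (h - 5)^2*(h)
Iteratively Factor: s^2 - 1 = (s + 1)*(s - 1)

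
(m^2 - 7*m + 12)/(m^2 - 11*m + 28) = (m - 3)/(m - 7)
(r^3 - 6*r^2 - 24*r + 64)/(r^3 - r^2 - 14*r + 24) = (r - 8)/(r - 3)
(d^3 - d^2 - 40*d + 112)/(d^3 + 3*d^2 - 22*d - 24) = (d^2 + 3*d - 28)/(d^2 + 7*d + 6)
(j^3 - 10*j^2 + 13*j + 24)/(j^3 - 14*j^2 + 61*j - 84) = (j^2 - 7*j - 8)/(j^2 - 11*j + 28)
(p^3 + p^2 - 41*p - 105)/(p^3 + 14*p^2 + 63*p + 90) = (p - 7)/(p + 6)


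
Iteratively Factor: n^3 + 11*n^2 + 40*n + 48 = (n + 4)*(n^2 + 7*n + 12) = (n + 3)*(n + 4)*(n + 4)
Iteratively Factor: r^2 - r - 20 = (r - 5)*(r + 4)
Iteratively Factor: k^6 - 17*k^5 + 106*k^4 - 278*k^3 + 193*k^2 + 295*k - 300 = (k - 5)*(k^5 - 12*k^4 + 46*k^3 - 48*k^2 - 47*k + 60) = (k - 5)*(k - 3)*(k^4 - 9*k^3 + 19*k^2 + 9*k - 20) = (k - 5)*(k - 3)*(k - 1)*(k^3 - 8*k^2 + 11*k + 20) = (k - 5)*(k - 3)*(k - 1)*(k + 1)*(k^2 - 9*k + 20) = (k - 5)*(k - 4)*(k - 3)*(k - 1)*(k + 1)*(k - 5)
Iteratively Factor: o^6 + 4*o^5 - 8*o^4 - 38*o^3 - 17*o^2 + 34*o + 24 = (o + 1)*(o^5 + 3*o^4 - 11*o^3 - 27*o^2 + 10*o + 24) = (o + 1)^2*(o^4 + 2*o^3 - 13*o^2 - 14*o + 24) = (o + 1)^2*(o + 2)*(o^3 - 13*o + 12) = (o - 1)*(o + 1)^2*(o + 2)*(o^2 + o - 12) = (o - 1)*(o + 1)^2*(o + 2)*(o + 4)*(o - 3)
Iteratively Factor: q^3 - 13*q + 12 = (q - 1)*(q^2 + q - 12) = (q - 3)*(q - 1)*(q + 4)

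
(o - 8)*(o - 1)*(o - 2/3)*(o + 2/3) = o^4 - 9*o^3 + 68*o^2/9 + 4*o - 32/9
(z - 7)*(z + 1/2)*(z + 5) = z^3 - 3*z^2/2 - 36*z - 35/2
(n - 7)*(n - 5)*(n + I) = n^3 - 12*n^2 + I*n^2 + 35*n - 12*I*n + 35*I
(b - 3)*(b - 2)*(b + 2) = b^3 - 3*b^2 - 4*b + 12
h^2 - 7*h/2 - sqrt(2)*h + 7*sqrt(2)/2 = (h - 7/2)*(h - sqrt(2))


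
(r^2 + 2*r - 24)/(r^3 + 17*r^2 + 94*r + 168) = (r - 4)/(r^2 + 11*r + 28)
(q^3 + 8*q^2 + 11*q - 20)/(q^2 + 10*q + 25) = (q^2 + 3*q - 4)/(q + 5)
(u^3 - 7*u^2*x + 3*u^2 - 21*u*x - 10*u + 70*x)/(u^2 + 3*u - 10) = u - 7*x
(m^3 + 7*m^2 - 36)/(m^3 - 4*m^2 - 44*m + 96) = (m + 3)/(m - 8)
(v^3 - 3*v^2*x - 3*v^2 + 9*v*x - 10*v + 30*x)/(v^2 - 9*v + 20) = (v^2 - 3*v*x + 2*v - 6*x)/(v - 4)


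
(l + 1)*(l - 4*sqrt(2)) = l^2 - 4*sqrt(2)*l + l - 4*sqrt(2)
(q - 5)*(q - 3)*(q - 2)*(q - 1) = q^4 - 11*q^3 + 41*q^2 - 61*q + 30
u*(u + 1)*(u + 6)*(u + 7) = u^4 + 14*u^3 + 55*u^2 + 42*u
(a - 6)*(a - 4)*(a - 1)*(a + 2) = a^4 - 9*a^3 + 12*a^2 + 44*a - 48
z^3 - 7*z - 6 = (z - 3)*(z + 1)*(z + 2)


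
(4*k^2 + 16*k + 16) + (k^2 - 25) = 5*k^2 + 16*k - 9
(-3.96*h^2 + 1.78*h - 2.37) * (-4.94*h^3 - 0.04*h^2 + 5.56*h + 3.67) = 19.5624*h^5 - 8.6348*h^4 - 10.381*h^3 - 4.5416*h^2 - 6.6446*h - 8.6979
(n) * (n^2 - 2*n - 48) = n^3 - 2*n^2 - 48*n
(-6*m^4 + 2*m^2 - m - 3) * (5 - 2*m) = 12*m^5 - 30*m^4 - 4*m^3 + 12*m^2 + m - 15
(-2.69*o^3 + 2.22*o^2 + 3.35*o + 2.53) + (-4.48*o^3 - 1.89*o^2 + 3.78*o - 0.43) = -7.17*o^3 + 0.33*o^2 + 7.13*o + 2.1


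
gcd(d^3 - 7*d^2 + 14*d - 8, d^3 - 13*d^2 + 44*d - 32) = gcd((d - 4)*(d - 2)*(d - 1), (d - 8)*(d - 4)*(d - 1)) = d^2 - 5*d + 4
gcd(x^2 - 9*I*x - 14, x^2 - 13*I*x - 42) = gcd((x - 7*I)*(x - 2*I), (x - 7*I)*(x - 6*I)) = x - 7*I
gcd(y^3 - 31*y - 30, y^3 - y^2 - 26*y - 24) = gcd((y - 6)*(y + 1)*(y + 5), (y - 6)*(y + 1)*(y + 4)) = y^2 - 5*y - 6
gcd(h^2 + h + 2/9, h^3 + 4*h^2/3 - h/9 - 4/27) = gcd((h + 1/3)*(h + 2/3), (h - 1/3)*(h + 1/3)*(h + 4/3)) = h + 1/3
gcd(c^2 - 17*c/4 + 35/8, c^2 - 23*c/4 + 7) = c - 7/4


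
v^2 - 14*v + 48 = (v - 8)*(v - 6)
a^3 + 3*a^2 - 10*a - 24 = (a - 3)*(a + 2)*(a + 4)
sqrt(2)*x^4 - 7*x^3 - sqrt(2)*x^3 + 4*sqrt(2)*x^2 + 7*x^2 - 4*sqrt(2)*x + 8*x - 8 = (x - 1)*(x - 2*sqrt(2))^2*(sqrt(2)*x + 1)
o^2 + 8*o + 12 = (o + 2)*(o + 6)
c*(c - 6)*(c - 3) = c^3 - 9*c^2 + 18*c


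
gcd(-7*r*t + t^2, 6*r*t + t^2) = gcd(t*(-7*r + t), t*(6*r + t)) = t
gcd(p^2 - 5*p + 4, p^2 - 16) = p - 4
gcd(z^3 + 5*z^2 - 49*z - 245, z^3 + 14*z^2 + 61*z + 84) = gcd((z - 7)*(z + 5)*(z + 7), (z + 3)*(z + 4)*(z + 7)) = z + 7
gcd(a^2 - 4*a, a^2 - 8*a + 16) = a - 4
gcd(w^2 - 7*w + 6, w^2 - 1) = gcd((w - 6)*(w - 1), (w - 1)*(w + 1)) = w - 1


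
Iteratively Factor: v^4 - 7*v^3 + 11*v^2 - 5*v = (v - 5)*(v^3 - 2*v^2 + v) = v*(v - 5)*(v^2 - 2*v + 1) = v*(v - 5)*(v - 1)*(v - 1)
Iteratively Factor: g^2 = (g)*(g)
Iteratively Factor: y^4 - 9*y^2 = (y + 3)*(y^3 - 3*y^2) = y*(y + 3)*(y^2 - 3*y) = y^2*(y + 3)*(y - 3)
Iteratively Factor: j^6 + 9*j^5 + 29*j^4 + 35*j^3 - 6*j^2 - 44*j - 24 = (j + 1)*(j^5 + 8*j^4 + 21*j^3 + 14*j^2 - 20*j - 24) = (j + 1)*(j + 2)*(j^4 + 6*j^3 + 9*j^2 - 4*j - 12) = (j + 1)*(j + 2)*(j + 3)*(j^3 + 3*j^2 - 4) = (j + 1)*(j + 2)^2*(j + 3)*(j^2 + j - 2) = (j + 1)*(j + 2)^3*(j + 3)*(j - 1)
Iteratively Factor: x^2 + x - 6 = (x + 3)*(x - 2)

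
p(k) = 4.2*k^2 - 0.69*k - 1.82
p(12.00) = 594.70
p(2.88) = 31.03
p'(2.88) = 23.50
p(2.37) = 20.14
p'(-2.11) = -18.41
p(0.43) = -1.34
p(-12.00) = 611.26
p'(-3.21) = -27.65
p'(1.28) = 10.06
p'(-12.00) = -101.49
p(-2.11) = 18.33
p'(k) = 8.4*k - 0.69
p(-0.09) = -1.72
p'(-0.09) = -1.45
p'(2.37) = 19.22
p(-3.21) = 43.67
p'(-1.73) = -15.22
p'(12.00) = 100.11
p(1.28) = 4.18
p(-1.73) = 11.94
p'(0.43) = 2.92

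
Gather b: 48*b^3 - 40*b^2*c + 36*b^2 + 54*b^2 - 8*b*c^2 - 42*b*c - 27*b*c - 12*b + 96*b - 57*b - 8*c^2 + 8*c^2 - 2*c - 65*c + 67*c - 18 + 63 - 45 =48*b^3 + b^2*(90 - 40*c) + b*(-8*c^2 - 69*c + 27)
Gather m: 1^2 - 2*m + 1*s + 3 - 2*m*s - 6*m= m*(-2*s - 8) + s + 4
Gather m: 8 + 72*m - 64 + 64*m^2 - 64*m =64*m^2 + 8*m - 56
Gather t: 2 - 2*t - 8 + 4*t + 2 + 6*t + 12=8*t + 8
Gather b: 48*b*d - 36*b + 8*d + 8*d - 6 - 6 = b*(48*d - 36) + 16*d - 12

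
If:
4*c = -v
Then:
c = -v/4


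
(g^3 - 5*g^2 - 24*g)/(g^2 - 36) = g*(g^2 - 5*g - 24)/(g^2 - 36)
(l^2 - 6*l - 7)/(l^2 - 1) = (l - 7)/(l - 1)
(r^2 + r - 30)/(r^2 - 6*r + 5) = (r + 6)/(r - 1)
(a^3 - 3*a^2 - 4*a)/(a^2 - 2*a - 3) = a*(a - 4)/(a - 3)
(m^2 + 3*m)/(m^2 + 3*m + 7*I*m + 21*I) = m/(m + 7*I)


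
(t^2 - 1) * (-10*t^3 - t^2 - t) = -10*t^5 - t^4 + 9*t^3 + t^2 + t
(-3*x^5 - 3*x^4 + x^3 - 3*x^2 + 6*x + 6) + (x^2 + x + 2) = -3*x^5 - 3*x^4 + x^3 - 2*x^2 + 7*x + 8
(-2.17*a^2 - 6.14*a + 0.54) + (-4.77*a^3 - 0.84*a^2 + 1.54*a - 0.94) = -4.77*a^3 - 3.01*a^2 - 4.6*a - 0.4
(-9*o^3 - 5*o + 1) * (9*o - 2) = -81*o^4 + 18*o^3 - 45*o^2 + 19*o - 2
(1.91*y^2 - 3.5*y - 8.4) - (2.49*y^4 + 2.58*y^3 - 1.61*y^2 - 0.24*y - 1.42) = -2.49*y^4 - 2.58*y^3 + 3.52*y^2 - 3.26*y - 6.98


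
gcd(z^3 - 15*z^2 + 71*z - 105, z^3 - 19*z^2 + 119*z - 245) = z^2 - 12*z + 35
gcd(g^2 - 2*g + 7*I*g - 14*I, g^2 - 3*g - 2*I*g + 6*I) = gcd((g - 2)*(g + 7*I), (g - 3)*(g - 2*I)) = 1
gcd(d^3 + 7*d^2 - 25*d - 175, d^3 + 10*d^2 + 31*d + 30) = d + 5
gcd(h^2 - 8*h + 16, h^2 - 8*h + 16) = h^2 - 8*h + 16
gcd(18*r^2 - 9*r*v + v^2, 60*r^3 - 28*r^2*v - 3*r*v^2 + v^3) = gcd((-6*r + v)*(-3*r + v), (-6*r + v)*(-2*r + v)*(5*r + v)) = 6*r - v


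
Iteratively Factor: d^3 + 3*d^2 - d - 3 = (d - 1)*(d^2 + 4*d + 3) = (d - 1)*(d + 1)*(d + 3)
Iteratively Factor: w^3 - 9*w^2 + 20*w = (w - 4)*(w^2 - 5*w) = w*(w - 4)*(w - 5)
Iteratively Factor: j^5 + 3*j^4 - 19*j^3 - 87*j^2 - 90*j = (j)*(j^4 + 3*j^3 - 19*j^2 - 87*j - 90) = j*(j + 3)*(j^3 - 19*j - 30) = j*(j - 5)*(j + 3)*(j^2 + 5*j + 6) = j*(j - 5)*(j + 3)^2*(j + 2)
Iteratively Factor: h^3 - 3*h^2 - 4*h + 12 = (h - 3)*(h^2 - 4) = (h - 3)*(h + 2)*(h - 2)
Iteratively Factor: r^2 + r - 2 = (r - 1)*(r + 2)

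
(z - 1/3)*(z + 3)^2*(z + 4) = z^4 + 29*z^3/3 + 89*z^2/3 + 25*z - 12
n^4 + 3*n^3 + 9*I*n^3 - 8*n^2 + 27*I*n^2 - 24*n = n*(n + 3)*(n + I)*(n + 8*I)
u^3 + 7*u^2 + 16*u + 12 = (u + 2)^2*(u + 3)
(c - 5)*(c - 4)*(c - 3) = c^3 - 12*c^2 + 47*c - 60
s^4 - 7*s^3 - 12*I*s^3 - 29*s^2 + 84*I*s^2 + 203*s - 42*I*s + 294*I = (s - 7)*(s - 7*I)*(s - 6*I)*(s + I)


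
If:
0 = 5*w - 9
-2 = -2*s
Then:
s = 1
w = 9/5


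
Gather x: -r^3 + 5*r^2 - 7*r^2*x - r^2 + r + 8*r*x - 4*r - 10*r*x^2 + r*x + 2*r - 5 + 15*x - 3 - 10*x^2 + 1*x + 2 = -r^3 + 4*r^2 - r + x^2*(-10*r - 10) + x*(-7*r^2 + 9*r + 16) - 6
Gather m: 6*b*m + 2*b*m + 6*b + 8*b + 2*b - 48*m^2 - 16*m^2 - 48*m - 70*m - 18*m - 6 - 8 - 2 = 16*b - 64*m^2 + m*(8*b - 136) - 16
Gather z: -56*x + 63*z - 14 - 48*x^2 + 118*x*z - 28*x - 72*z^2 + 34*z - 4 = -48*x^2 - 84*x - 72*z^2 + z*(118*x + 97) - 18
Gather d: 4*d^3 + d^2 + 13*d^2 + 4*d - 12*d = 4*d^3 + 14*d^2 - 8*d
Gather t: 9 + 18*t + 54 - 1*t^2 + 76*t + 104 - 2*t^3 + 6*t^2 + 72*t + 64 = -2*t^3 + 5*t^2 + 166*t + 231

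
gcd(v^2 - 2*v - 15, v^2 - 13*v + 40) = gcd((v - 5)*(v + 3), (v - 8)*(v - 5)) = v - 5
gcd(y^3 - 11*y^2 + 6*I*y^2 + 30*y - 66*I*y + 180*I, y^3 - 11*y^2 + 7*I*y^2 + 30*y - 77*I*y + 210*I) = y^2 - 11*y + 30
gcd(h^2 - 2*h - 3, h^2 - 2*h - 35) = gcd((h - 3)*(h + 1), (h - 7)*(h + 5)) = 1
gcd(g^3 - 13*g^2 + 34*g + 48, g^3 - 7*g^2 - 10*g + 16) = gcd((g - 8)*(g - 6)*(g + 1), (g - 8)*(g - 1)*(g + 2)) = g - 8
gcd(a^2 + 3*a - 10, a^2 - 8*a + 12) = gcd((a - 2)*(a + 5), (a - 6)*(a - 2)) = a - 2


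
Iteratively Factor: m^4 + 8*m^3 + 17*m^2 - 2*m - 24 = (m + 4)*(m^3 + 4*m^2 + m - 6) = (m + 2)*(m + 4)*(m^2 + 2*m - 3) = (m - 1)*(m + 2)*(m + 4)*(m + 3)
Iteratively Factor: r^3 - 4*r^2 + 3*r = (r - 1)*(r^2 - 3*r) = (r - 3)*(r - 1)*(r)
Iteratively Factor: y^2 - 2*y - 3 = (y - 3)*(y + 1)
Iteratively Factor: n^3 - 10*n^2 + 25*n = (n - 5)*(n^2 - 5*n) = (n - 5)^2*(n)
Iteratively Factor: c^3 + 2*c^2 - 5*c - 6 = (c + 3)*(c^2 - c - 2) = (c - 2)*(c + 3)*(c + 1)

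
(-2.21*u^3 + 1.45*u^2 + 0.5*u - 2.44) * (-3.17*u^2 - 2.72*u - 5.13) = 7.0057*u^5 + 1.4147*u^4 + 5.8083*u^3 - 1.0637*u^2 + 4.0718*u + 12.5172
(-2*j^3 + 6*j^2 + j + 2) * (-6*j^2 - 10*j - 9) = 12*j^5 - 16*j^4 - 48*j^3 - 76*j^2 - 29*j - 18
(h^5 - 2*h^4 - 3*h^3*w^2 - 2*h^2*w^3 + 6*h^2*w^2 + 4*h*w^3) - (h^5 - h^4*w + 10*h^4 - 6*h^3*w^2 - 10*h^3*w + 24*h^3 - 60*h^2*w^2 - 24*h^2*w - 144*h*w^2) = h^4*w - 12*h^4 + 3*h^3*w^2 + 10*h^3*w - 24*h^3 - 2*h^2*w^3 + 66*h^2*w^2 + 24*h^2*w + 4*h*w^3 + 144*h*w^2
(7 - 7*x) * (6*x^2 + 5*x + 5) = -42*x^3 + 7*x^2 + 35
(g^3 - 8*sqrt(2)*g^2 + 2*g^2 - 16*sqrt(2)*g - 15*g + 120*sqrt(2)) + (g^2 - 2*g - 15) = g^3 - 8*sqrt(2)*g^2 + 3*g^2 - 16*sqrt(2)*g - 17*g - 15 + 120*sqrt(2)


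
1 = 1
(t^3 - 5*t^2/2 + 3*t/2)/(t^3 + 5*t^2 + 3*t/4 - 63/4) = 2*t*(t - 1)/(2*t^2 + 13*t + 21)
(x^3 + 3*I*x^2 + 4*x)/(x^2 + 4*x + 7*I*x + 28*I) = x*(x^2 + 3*I*x + 4)/(x^2 + x*(4 + 7*I) + 28*I)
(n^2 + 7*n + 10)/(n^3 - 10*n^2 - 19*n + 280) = (n + 2)/(n^2 - 15*n + 56)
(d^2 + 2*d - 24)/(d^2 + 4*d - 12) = (d - 4)/(d - 2)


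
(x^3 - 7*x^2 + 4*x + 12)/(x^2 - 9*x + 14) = (x^2 - 5*x - 6)/(x - 7)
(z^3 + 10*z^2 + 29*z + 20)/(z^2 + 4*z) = z + 6 + 5/z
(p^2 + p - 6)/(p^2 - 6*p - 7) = (-p^2 - p + 6)/(-p^2 + 6*p + 7)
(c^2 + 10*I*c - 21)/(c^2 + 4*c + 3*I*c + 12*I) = (c + 7*I)/(c + 4)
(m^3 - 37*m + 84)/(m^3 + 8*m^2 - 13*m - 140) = (m - 3)/(m + 5)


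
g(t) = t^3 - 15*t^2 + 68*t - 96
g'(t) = 3*t^2 - 30*t + 68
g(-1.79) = -271.52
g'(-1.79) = 131.31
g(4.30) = -1.44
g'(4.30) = -5.53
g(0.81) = -50.23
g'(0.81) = 45.67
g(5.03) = -6.21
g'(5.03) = -7.00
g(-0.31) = -118.55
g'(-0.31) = 77.59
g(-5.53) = -1099.87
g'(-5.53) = 325.64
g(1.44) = -26.20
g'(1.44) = 31.02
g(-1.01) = -181.01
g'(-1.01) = 101.36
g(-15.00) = -7866.00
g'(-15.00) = 1193.00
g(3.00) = 0.00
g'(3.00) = 5.00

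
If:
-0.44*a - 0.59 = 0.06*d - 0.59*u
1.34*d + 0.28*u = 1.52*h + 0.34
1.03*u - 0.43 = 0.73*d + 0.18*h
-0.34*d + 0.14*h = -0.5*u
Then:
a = -1.55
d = -0.69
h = -0.87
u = -0.23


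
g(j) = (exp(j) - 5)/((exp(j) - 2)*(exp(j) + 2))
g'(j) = -(exp(j) - 5)*exp(j)/((exp(j) - 2)*(exp(j) + 2)^2) - (exp(j) - 5)*exp(j)/((exp(j) - 2)^2*(exp(j) + 2)) + exp(j)/((exp(j) - 2)*(exp(j) + 2)) = (-exp(2*j) + 10*exp(j) - 4)*exp(j)/(exp(4*j) - 8*exp(2*j) + 16)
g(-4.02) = 1.25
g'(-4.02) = -0.00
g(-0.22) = 1.25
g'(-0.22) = 0.24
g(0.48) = 2.44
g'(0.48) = 8.01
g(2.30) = 0.05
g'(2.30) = -0.00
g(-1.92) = 1.22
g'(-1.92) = -0.02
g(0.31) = 1.70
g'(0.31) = 2.31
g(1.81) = 0.03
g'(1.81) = 0.11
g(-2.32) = 1.23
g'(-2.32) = -0.02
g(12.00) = 0.00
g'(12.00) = 0.00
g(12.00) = 0.00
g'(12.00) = 0.00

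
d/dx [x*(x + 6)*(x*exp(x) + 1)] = x^3*exp(x) + 9*x^2*exp(x) + 12*x*exp(x) + 2*x + 6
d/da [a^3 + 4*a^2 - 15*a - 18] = 3*a^2 + 8*a - 15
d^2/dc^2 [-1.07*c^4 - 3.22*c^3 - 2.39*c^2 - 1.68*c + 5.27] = -12.84*c^2 - 19.32*c - 4.78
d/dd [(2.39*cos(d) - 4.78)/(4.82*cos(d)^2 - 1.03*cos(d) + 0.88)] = (11.5198*cos(d)^2 - 46.0792*cos(d) + 2.8202)*sin(d)/(23.2324*cos(d)^4 - 9.9292*cos(d)^3 + 9.5441*cos(d)^2 - 1.8128*cos(d) + 0.7744)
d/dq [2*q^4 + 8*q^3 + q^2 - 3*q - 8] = 8*q^3 + 24*q^2 + 2*q - 3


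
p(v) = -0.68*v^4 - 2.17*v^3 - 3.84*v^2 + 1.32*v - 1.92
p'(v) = -2.72*v^3 - 6.51*v^2 - 7.68*v + 1.32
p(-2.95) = -35.02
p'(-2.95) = 37.15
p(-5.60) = -417.39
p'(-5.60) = 317.85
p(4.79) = -680.16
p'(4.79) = -483.77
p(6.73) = -2223.41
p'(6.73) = -1174.34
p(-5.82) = -492.08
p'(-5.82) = 361.72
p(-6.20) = -645.33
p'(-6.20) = 446.94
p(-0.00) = -1.92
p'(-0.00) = 1.32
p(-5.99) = -556.65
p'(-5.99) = 398.33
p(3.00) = -146.19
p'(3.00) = -153.75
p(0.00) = -1.92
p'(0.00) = 1.32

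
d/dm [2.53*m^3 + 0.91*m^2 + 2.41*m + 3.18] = 7.59*m^2 + 1.82*m + 2.41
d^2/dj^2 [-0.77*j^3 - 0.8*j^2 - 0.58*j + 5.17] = -4.62*j - 1.6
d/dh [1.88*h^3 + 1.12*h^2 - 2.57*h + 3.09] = 5.64*h^2 + 2.24*h - 2.57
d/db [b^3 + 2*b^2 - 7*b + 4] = 3*b^2 + 4*b - 7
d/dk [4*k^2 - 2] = 8*k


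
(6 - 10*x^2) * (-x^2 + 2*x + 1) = 10*x^4 - 20*x^3 - 16*x^2 + 12*x + 6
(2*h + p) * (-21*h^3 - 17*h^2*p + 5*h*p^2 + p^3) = -42*h^4 - 55*h^3*p - 7*h^2*p^2 + 7*h*p^3 + p^4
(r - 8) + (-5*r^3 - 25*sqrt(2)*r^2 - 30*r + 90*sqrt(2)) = -5*r^3 - 25*sqrt(2)*r^2 - 29*r - 8 + 90*sqrt(2)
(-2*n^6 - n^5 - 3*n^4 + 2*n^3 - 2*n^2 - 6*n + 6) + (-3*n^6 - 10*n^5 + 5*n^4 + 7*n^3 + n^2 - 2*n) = -5*n^6 - 11*n^5 + 2*n^4 + 9*n^3 - n^2 - 8*n + 6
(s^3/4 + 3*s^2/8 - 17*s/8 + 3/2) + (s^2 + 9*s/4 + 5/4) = s^3/4 + 11*s^2/8 + s/8 + 11/4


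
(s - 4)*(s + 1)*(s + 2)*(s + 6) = s^4 + 5*s^3 - 16*s^2 - 68*s - 48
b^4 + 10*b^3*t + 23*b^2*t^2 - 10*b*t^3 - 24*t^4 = (b - t)*(b + t)*(b + 4*t)*(b + 6*t)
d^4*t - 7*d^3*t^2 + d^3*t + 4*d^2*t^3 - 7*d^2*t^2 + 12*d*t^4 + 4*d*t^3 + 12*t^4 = (d - 6*t)*(d - 2*t)*(d + t)*(d*t + t)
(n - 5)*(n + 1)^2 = n^3 - 3*n^2 - 9*n - 5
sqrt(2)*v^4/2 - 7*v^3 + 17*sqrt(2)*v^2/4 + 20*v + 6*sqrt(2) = (v - 6*sqrt(2))*(v - 2*sqrt(2))*(v + sqrt(2)/2)*(sqrt(2)*v/2 + 1/2)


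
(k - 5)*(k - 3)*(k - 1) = k^3 - 9*k^2 + 23*k - 15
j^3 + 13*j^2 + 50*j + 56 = (j + 2)*(j + 4)*(j + 7)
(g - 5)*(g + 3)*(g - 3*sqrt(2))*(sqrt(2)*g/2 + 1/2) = sqrt(2)*g^4/2 - 5*g^3/2 - sqrt(2)*g^3 - 9*sqrt(2)*g^2 + 5*g^2 + 3*sqrt(2)*g + 75*g/2 + 45*sqrt(2)/2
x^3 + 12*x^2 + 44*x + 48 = (x + 2)*(x + 4)*(x + 6)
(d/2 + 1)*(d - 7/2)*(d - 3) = d^3/2 - 9*d^2/4 - 5*d/4 + 21/2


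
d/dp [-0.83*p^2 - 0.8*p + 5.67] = -1.66*p - 0.8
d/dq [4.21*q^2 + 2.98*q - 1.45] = 8.42*q + 2.98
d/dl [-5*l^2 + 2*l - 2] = 2 - 10*l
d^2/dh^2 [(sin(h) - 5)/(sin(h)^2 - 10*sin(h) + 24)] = (-sin(h)^5 + 10*sin(h)^4 - 4*sin(h)^3 - 250*sin(h)^2 + 780*sin(h) - 280)/(sin(h)^2 - 10*sin(h) + 24)^3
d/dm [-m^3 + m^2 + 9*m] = -3*m^2 + 2*m + 9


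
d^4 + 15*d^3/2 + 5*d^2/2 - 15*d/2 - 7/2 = (d - 1)*(d + 1/2)*(d + 1)*(d + 7)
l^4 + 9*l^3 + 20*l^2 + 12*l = l*(l + 1)*(l + 2)*(l + 6)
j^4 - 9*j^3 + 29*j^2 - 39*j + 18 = (j - 3)^2*(j - 2)*(j - 1)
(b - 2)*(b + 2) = b^2 - 4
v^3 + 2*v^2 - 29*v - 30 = (v - 5)*(v + 1)*(v + 6)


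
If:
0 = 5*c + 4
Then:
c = -4/5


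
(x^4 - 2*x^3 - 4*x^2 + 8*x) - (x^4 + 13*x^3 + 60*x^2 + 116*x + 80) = -15*x^3 - 64*x^2 - 108*x - 80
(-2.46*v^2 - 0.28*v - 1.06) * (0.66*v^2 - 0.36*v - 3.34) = -1.6236*v^4 + 0.7008*v^3 + 7.6176*v^2 + 1.3168*v + 3.5404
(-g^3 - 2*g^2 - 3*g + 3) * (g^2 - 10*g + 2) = -g^5 + 8*g^4 + 15*g^3 + 29*g^2 - 36*g + 6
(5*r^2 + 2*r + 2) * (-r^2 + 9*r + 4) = -5*r^4 + 43*r^3 + 36*r^2 + 26*r + 8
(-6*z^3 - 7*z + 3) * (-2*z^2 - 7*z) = 12*z^5 + 42*z^4 + 14*z^3 + 43*z^2 - 21*z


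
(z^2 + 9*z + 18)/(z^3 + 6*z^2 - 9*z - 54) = 1/(z - 3)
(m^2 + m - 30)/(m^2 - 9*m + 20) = (m + 6)/(m - 4)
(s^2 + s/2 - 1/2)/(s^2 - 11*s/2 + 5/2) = (s + 1)/(s - 5)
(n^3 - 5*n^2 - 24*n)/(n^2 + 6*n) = (n^2 - 5*n - 24)/(n + 6)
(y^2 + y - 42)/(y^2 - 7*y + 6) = (y + 7)/(y - 1)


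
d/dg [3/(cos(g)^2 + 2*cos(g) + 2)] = 6*(cos(g) + 1)*sin(g)/(cos(g)^2 + 2*cos(g) + 2)^2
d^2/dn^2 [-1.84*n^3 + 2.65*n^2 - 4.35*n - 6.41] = 5.3 - 11.04*n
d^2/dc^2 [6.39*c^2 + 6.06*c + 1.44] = 12.7800000000000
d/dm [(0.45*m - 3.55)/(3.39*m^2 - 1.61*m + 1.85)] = (-1.5255*m^2 + 24.069*m - 4.883)/(11.4921*m^4 - 10.9158*m^3 + 15.1351*m^2 - 5.957*m + 3.4225)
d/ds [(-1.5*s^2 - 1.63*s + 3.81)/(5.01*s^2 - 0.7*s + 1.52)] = (9.2163*s^2 - 42.7362*s + 0.1894)/(25.1001*s^4 - 7.014*s^3 + 15.7204*s^2 - 2.128*s + 2.3104)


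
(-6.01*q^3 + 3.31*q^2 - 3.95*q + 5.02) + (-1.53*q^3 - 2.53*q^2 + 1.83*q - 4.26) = -7.54*q^3 + 0.78*q^2 - 2.12*q + 0.76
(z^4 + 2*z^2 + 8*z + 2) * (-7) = -7*z^4 - 14*z^2 - 56*z - 14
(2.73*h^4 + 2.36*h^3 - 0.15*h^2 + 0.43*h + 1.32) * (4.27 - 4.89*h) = -13.3497*h^5 + 0.1167*h^4 + 10.8107*h^3 - 2.7432*h^2 - 4.6187*h + 5.6364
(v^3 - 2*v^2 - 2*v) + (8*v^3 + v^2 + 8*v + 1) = 9*v^3 - v^2 + 6*v + 1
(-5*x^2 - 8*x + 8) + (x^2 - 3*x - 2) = -4*x^2 - 11*x + 6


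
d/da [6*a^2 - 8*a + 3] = 12*a - 8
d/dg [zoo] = 0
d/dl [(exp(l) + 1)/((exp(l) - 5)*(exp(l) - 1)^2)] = 2*(-exp(2*l) + exp(l) + 8)*exp(l)/(exp(5*l) - 13*exp(4*l) + 58*exp(3*l) - 106*exp(2*l) + 85*exp(l) - 25)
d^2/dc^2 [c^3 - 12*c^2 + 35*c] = 6*c - 24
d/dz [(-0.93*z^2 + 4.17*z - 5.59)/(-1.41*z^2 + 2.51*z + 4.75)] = (3.5454*z^2 - 24.5988*z + 33.8384)/(1.9881*z^4 - 7.0782*z^3 - 7.0949*z^2 + 23.845*z + 22.5625)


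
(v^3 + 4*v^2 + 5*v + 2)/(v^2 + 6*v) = (v^3 + 4*v^2 + 5*v + 2)/(v*(v + 6))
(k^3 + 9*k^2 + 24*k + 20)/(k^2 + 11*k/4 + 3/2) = 4*(k^2 + 7*k + 10)/(4*k + 3)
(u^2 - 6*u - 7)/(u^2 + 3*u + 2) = (u - 7)/(u + 2)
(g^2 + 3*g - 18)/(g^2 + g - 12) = (g + 6)/(g + 4)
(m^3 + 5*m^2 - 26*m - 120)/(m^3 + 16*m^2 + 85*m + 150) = (m^2 - m - 20)/(m^2 + 10*m + 25)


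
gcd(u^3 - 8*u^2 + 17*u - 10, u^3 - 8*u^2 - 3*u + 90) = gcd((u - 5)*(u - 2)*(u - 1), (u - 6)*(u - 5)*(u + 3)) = u - 5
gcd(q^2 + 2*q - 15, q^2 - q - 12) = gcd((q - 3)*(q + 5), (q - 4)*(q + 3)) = 1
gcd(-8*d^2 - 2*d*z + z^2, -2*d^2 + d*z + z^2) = 2*d + z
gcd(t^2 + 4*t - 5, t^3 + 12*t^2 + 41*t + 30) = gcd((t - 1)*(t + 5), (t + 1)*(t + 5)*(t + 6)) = t + 5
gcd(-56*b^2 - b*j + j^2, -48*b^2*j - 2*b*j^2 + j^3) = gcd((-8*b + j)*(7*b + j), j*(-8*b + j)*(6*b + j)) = 8*b - j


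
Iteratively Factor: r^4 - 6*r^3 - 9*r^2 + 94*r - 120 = (r - 2)*(r^3 - 4*r^2 - 17*r + 60) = (r - 3)*(r - 2)*(r^2 - r - 20) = (r - 3)*(r - 2)*(r + 4)*(r - 5)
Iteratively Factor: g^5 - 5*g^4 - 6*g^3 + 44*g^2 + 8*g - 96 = (g - 3)*(g^4 - 2*g^3 - 12*g^2 + 8*g + 32) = (g - 3)*(g + 2)*(g^3 - 4*g^2 - 4*g + 16) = (g - 3)*(g + 2)^2*(g^2 - 6*g + 8) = (g - 4)*(g - 3)*(g + 2)^2*(g - 2)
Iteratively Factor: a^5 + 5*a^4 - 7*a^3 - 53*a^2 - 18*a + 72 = (a - 1)*(a^4 + 6*a^3 - a^2 - 54*a - 72) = (a - 1)*(a + 2)*(a^3 + 4*a^2 - 9*a - 36) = (a - 3)*(a - 1)*(a + 2)*(a^2 + 7*a + 12) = (a - 3)*(a - 1)*(a + 2)*(a + 4)*(a + 3)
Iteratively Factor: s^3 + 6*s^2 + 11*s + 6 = (s + 3)*(s^2 + 3*s + 2) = (s + 1)*(s + 3)*(s + 2)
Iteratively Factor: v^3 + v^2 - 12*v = (v + 4)*(v^2 - 3*v) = v*(v + 4)*(v - 3)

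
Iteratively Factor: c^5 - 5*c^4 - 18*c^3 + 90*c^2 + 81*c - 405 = (c - 3)*(c^4 - 2*c^3 - 24*c^2 + 18*c + 135) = (c - 5)*(c - 3)*(c^3 + 3*c^2 - 9*c - 27) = (c - 5)*(c - 3)*(c + 3)*(c^2 - 9) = (c - 5)*(c - 3)*(c + 3)^2*(c - 3)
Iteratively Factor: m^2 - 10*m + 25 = (m - 5)*(m - 5)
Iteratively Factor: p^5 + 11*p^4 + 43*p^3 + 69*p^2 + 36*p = (p + 3)*(p^4 + 8*p^3 + 19*p^2 + 12*p) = (p + 3)*(p + 4)*(p^3 + 4*p^2 + 3*p) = (p + 1)*(p + 3)*(p + 4)*(p^2 + 3*p) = p*(p + 1)*(p + 3)*(p + 4)*(p + 3)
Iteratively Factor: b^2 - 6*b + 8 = (b - 2)*(b - 4)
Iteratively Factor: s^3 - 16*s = (s)*(s^2 - 16) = s*(s - 4)*(s + 4)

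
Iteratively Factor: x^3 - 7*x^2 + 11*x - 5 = (x - 1)*(x^2 - 6*x + 5) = (x - 1)^2*(x - 5)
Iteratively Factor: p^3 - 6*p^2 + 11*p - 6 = (p - 2)*(p^2 - 4*p + 3) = (p - 3)*(p - 2)*(p - 1)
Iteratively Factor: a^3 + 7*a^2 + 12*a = (a)*(a^2 + 7*a + 12) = a*(a + 4)*(a + 3)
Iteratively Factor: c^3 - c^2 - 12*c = (c + 3)*(c^2 - 4*c) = c*(c + 3)*(c - 4)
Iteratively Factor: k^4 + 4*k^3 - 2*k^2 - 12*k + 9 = (k + 3)*(k^3 + k^2 - 5*k + 3) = (k + 3)^2*(k^2 - 2*k + 1) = (k - 1)*(k + 3)^2*(k - 1)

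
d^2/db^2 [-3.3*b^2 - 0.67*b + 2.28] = -6.60000000000000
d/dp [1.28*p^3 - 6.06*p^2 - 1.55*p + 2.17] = 3.84*p^2 - 12.12*p - 1.55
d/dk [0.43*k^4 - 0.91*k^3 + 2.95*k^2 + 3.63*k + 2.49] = 1.72*k^3 - 2.73*k^2 + 5.9*k + 3.63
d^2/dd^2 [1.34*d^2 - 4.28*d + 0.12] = 2.68000000000000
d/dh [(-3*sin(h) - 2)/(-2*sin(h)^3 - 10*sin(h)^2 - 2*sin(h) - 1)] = (-49*sin(h) + 3*sin(3*h) + 21*cos(2*h) - 22)*cos(h)/(2*sin(h)^3 + 10*sin(h)^2 + 2*sin(h) + 1)^2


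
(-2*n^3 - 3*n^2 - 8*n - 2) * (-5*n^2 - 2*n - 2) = 10*n^5 + 19*n^4 + 50*n^3 + 32*n^2 + 20*n + 4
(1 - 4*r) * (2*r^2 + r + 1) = -8*r^3 - 2*r^2 - 3*r + 1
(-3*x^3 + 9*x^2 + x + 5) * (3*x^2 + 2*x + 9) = -9*x^5 + 21*x^4 - 6*x^3 + 98*x^2 + 19*x + 45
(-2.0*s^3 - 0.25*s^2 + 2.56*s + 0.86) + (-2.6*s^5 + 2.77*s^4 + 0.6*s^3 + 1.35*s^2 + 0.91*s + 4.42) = -2.6*s^5 + 2.77*s^4 - 1.4*s^3 + 1.1*s^2 + 3.47*s + 5.28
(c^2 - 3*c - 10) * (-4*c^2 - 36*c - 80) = -4*c^4 - 24*c^3 + 68*c^2 + 600*c + 800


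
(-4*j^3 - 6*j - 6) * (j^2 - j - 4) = -4*j^5 + 4*j^4 + 10*j^3 + 30*j + 24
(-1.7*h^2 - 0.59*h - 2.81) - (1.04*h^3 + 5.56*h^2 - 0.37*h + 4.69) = -1.04*h^3 - 7.26*h^2 - 0.22*h - 7.5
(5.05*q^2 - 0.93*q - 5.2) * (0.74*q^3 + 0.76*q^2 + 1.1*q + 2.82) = 3.737*q^5 + 3.1498*q^4 + 1.0002*q^3 + 9.266*q^2 - 8.3426*q - 14.664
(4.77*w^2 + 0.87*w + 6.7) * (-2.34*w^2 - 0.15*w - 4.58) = -11.1618*w^4 - 2.7513*w^3 - 37.6551*w^2 - 4.9896*w - 30.686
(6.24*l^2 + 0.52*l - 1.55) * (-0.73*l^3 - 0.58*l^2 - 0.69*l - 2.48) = -4.5552*l^5 - 3.9988*l^4 - 3.4757*l^3 - 14.935*l^2 - 0.2201*l + 3.844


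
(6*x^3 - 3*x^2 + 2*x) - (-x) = 6*x^3 - 3*x^2 + 3*x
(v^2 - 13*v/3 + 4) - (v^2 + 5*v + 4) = -28*v/3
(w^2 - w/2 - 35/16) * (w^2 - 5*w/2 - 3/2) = w^4 - 3*w^3 - 39*w^2/16 + 199*w/32 + 105/32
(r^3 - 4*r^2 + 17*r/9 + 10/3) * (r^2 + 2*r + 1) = r^5 - 2*r^4 - 46*r^3/9 + 28*r^2/9 + 77*r/9 + 10/3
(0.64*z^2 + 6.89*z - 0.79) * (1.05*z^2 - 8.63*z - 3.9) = 0.672*z^4 + 1.7113*z^3 - 62.7862*z^2 - 20.0533*z + 3.081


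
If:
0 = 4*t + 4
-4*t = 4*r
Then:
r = 1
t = -1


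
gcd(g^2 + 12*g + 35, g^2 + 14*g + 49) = g + 7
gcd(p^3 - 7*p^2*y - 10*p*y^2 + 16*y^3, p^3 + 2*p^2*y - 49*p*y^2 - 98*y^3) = p + 2*y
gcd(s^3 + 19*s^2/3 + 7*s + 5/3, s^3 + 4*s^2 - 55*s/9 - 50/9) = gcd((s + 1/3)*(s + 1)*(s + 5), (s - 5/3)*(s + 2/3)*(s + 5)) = s + 5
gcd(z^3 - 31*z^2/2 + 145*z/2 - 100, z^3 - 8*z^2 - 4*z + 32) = z - 8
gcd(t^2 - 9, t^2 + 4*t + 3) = t + 3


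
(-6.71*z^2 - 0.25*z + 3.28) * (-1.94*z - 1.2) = 13.0174*z^3 + 8.537*z^2 - 6.0632*z - 3.936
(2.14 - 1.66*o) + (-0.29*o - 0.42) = 1.72 - 1.95*o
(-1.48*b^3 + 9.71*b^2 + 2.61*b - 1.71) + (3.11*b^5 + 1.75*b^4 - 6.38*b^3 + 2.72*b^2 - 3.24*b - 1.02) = 3.11*b^5 + 1.75*b^4 - 7.86*b^3 + 12.43*b^2 - 0.63*b - 2.73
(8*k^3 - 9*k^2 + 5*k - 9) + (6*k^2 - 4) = 8*k^3 - 3*k^2 + 5*k - 13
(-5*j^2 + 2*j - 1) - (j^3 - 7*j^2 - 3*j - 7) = -j^3 + 2*j^2 + 5*j + 6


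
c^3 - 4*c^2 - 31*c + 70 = (c - 7)*(c - 2)*(c + 5)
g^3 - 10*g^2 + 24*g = g*(g - 6)*(g - 4)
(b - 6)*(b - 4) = b^2 - 10*b + 24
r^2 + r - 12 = (r - 3)*(r + 4)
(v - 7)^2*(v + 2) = v^3 - 12*v^2 + 21*v + 98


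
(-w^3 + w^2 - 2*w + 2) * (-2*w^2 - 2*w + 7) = 2*w^5 - 5*w^3 + 7*w^2 - 18*w + 14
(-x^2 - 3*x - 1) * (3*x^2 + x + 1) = -3*x^4 - 10*x^3 - 7*x^2 - 4*x - 1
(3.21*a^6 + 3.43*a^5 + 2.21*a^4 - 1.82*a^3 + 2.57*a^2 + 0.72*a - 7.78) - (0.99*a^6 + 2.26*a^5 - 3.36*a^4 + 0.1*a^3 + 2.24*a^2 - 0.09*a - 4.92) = 2.22*a^6 + 1.17*a^5 + 5.57*a^4 - 1.92*a^3 + 0.33*a^2 + 0.81*a - 2.86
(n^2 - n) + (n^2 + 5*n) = 2*n^2 + 4*n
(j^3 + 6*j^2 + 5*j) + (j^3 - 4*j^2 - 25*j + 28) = 2*j^3 + 2*j^2 - 20*j + 28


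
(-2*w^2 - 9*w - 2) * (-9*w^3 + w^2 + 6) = 18*w^5 + 79*w^4 + 9*w^3 - 14*w^2 - 54*w - 12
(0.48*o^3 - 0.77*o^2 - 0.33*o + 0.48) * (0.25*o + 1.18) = 0.12*o^4 + 0.3739*o^3 - 0.9911*o^2 - 0.2694*o + 0.5664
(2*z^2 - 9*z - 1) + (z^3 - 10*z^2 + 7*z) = z^3 - 8*z^2 - 2*z - 1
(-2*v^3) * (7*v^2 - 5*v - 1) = -14*v^5 + 10*v^4 + 2*v^3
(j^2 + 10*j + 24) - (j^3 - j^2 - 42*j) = -j^3 + 2*j^2 + 52*j + 24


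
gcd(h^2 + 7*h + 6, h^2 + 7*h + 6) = h^2 + 7*h + 6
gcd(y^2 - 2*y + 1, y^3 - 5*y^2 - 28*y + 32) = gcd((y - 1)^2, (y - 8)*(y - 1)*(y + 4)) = y - 1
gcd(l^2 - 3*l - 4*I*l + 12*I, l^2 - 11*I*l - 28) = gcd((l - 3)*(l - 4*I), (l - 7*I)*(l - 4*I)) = l - 4*I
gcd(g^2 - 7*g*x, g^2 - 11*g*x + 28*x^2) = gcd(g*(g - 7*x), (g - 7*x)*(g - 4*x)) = -g + 7*x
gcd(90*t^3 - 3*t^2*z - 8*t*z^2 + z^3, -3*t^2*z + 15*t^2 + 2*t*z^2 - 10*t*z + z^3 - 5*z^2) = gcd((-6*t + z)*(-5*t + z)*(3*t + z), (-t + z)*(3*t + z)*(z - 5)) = 3*t + z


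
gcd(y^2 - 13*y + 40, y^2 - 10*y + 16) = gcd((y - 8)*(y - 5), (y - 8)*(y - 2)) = y - 8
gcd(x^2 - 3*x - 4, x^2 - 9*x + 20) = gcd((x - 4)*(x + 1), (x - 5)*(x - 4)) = x - 4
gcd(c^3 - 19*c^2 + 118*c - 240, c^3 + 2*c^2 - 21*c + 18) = 1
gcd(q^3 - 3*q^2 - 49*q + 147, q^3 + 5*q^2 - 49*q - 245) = q^2 - 49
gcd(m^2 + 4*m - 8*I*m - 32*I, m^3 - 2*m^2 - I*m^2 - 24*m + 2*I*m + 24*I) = m + 4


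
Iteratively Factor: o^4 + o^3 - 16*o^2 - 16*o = (o + 4)*(o^3 - 3*o^2 - 4*o) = (o - 4)*(o + 4)*(o^2 + o) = o*(o - 4)*(o + 4)*(o + 1)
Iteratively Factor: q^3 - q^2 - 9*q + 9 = (q - 1)*(q^2 - 9) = (q - 1)*(q + 3)*(q - 3)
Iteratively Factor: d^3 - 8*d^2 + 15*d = (d - 3)*(d^2 - 5*d) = d*(d - 3)*(d - 5)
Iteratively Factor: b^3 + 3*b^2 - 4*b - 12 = (b + 3)*(b^2 - 4) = (b + 2)*(b + 3)*(b - 2)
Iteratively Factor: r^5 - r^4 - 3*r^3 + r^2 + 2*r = (r + 1)*(r^4 - 2*r^3 - r^2 + 2*r) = r*(r + 1)*(r^3 - 2*r^2 - r + 2) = r*(r - 2)*(r + 1)*(r^2 - 1) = r*(r - 2)*(r - 1)*(r + 1)*(r + 1)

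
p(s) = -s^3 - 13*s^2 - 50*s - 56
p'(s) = -3*s^2 - 26*s - 50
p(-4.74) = -4.58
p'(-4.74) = 5.84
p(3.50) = -433.12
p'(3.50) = -177.75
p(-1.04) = -16.94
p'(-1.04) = -26.20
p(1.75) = -188.67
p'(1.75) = -104.69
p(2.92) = -337.74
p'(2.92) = -151.50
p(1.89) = -203.69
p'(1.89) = -109.86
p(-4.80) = -4.93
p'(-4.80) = 5.68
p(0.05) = -58.53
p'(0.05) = -51.31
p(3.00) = -350.00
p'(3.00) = -155.00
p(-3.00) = 4.00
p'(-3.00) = 1.00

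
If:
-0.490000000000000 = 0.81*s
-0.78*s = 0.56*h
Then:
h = 0.84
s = -0.60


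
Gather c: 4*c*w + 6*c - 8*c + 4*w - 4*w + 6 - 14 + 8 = c*(4*w - 2)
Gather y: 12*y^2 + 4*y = 12*y^2 + 4*y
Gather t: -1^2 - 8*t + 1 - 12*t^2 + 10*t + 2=-12*t^2 + 2*t + 2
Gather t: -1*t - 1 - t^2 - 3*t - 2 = -t^2 - 4*t - 3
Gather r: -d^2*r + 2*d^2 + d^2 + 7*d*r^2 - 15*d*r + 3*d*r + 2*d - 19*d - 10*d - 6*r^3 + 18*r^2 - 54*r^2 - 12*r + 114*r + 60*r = 3*d^2 - 27*d - 6*r^3 + r^2*(7*d - 36) + r*(-d^2 - 12*d + 162)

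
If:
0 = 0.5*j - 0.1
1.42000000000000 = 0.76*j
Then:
No Solution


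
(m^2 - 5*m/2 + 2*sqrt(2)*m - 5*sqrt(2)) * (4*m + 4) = 4*m^3 - 6*m^2 + 8*sqrt(2)*m^2 - 12*sqrt(2)*m - 10*m - 20*sqrt(2)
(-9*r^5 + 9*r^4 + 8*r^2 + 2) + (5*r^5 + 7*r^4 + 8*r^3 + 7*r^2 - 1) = -4*r^5 + 16*r^4 + 8*r^3 + 15*r^2 + 1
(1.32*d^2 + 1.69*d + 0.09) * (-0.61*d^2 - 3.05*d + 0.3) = -0.8052*d^4 - 5.0569*d^3 - 4.8134*d^2 + 0.2325*d + 0.027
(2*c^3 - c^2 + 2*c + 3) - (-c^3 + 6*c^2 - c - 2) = 3*c^3 - 7*c^2 + 3*c + 5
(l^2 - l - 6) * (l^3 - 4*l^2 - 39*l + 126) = l^5 - 5*l^4 - 41*l^3 + 189*l^2 + 108*l - 756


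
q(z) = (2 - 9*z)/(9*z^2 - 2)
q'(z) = -18*z*(2 - 9*z)/(9*z^2 - 2)^2 - 9/(9*z^2 - 2)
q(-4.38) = 0.24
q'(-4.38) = 0.06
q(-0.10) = -1.52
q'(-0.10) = 6.14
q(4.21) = -0.23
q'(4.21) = 0.05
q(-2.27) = 0.51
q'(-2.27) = 0.26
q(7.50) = -0.13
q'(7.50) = 0.02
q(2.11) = -0.45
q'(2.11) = 0.21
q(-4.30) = 0.25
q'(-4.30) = 0.06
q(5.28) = -0.18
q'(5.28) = 0.03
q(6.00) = -0.16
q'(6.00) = 0.03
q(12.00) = -0.08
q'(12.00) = 0.01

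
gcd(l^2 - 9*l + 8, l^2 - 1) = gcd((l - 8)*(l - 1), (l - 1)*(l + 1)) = l - 1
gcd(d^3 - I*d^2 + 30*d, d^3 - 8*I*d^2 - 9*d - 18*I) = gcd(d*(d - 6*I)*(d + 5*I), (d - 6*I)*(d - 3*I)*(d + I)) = d - 6*I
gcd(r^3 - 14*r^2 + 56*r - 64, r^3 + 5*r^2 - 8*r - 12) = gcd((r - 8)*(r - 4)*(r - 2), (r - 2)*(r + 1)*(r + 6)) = r - 2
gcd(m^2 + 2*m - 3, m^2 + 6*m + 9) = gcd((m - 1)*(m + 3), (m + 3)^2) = m + 3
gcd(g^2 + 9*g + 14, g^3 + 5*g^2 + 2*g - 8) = g + 2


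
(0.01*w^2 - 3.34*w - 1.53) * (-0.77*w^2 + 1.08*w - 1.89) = -0.0077*w^4 + 2.5826*w^3 - 2.448*w^2 + 4.6602*w + 2.8917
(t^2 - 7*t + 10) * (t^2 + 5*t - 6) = t^4 - 2*t^3 - 31*t^2 + 92*t - 60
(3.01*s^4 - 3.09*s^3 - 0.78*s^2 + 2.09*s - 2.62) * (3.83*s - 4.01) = 11.5283*s^5 - 23.9048*s^4 + 9.4035*s^3 + 11.1325*s^2 - 18.4155*s + 10.5062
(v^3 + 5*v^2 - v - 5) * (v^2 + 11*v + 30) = v^5 + 16*v^4 + 84*v^3 + 134*v^2 - 85*v - 150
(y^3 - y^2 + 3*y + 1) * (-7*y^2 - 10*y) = -7*y^5 - 3*y^4 - 11*y^3 - 37*y^2 - 10*y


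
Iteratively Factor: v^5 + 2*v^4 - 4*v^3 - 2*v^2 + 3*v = (v + 1)*(v^4 + v^3 - 5*v^2 + 3*v) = v*(v + 1)*(v^3 + v^2 - 5*v + 3) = v*(v + 1)*(v + 3)*(v^2 - 2*v + 1) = v*(v - 1)*(v + 1)*(v + 3)*(v - 1)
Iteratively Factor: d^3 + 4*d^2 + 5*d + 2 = (d + 1)*(d^2 + 3*d + 2) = (d + 1)*(d + 2)*(d + 1)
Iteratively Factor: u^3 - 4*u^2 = (u - 4)*(u^2) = u*(u - 4)*(u)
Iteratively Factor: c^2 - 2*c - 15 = (c - 5)*(c + 3)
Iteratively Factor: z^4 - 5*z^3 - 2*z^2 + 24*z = (z)*(z^3 - 5*z^2 - 2*z + 24) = z*(z - 4)*(z^2 - z - 6) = z*(z - 4)*(z - 3)*(z + 2)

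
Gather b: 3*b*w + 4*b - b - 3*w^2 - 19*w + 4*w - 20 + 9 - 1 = b*(3*w + 3) - 3*w^2 - 15*w - 12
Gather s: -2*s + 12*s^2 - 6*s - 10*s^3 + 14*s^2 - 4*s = -10*s^3 + 26*s^2 - 12*s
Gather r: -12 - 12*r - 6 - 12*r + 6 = -24*r - 12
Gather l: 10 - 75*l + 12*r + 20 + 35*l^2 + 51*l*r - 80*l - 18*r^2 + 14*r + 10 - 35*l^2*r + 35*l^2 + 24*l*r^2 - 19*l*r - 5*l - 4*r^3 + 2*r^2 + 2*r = l^2*(70 - 35*r) + l*(24*r^2 + 32*r - 160) - 4*r^3 - 16*r^2 + 28*r + 40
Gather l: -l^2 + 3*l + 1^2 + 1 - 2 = -l^2 + 3*l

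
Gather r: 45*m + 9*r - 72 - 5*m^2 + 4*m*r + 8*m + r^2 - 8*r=-5*m^2 + 53*m + r^2 + r*(4*m + 1) - 72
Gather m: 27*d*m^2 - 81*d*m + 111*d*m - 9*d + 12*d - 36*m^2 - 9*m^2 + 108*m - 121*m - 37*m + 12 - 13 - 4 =3*d + m^2*(27*d - 45) + m*(30*d - 50) - 5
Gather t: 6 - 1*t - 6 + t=0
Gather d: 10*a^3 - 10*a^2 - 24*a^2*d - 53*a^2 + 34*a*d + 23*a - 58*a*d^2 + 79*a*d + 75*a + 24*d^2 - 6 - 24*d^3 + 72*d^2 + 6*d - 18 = 10*a^3 - 63*a^2 + 98*a - 24*d^3 + d^2*(96 - 58*a) + d*(-24*a^2 + 113*a + 6) - 24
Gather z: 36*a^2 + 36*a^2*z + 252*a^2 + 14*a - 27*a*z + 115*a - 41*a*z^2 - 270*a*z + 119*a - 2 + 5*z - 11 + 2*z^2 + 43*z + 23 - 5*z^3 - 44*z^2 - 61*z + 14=288*a^2 + 248*a - 5*z^3 + z^2*(-41*a - 42) + z*(36*a^2 - 297*a - 13) + 24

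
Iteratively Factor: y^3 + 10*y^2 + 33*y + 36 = (y + 3)*(y^2 + 7*y + 12) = (y + 3)^2*(y + 4)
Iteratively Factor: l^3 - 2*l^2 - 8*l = (l)*(l^2 - 2*l - 8) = l*(l - 4)*(l + 2)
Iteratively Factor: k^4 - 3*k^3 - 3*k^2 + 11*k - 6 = (k - 3)*(k^3 - 3*k + 2) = (k - 3)*(k - 1)*(k^2 + k - 2) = (k - 3)*(k - 1)*(k + 2)*(k - 1)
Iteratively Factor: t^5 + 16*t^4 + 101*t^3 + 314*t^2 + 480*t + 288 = (t + 3)*(t^4 + 13*t^3 + 62*t^2 + 128*t + 96) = (t + 2)*(t + 3)*(t^3 + 11*t^2 + 40*t + 48) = (t + 2)*(t + 3)*(t + 4)*(t^2 + 7*t + 12) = (t + 2)*(t + 3)^2*(t + 4)*(t + 4)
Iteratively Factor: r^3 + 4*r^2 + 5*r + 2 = (r + 2)*(r^2 + 2*r + 1) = (r + 1)*(r + 2)*(r + 1)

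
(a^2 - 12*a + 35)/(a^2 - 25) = (a - 7)/(a + 5)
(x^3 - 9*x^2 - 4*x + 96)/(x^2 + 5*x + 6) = (x^2 - 12*x + 32)/(x + 2)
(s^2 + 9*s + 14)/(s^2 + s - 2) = (s + 7)/(s - 1)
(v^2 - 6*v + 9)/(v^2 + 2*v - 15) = (v - 3)/(v + 5)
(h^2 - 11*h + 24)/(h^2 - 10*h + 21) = (h - 8)/(h - 7)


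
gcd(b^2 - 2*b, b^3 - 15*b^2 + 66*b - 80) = b - 2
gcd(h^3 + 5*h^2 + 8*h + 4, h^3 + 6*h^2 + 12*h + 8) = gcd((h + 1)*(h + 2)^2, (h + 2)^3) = h^2 + 4*h + 4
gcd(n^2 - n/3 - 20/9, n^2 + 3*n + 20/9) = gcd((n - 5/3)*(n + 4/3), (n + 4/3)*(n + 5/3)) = n + 4/3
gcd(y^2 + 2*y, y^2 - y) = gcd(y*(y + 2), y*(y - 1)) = y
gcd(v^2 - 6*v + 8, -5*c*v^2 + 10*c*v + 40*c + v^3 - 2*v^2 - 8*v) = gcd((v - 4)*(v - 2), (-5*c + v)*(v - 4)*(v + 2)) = v - 4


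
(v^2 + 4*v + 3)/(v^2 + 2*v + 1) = (v + 3)/(v + 1)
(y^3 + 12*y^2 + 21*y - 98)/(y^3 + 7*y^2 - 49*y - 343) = (y - 2)/(y - 7)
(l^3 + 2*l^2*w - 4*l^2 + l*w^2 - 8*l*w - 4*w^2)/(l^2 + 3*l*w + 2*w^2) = (l^2 + l*w - 4*l - 4*w)/(l + 2*w)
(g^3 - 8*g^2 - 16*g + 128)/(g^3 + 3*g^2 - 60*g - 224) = (g - 4)/(g + 7)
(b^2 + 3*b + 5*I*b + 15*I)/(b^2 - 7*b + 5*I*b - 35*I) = (b + 3)/(b - 7)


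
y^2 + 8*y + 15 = (y + 3)*(y + 5)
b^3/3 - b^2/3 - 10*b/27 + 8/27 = (b/3 + 1/3)*(b - 4/3)*(b - 2/3)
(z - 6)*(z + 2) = z^2 - 4*z - 12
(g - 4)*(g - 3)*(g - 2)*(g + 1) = g^4 - 8*g^3 + 17*g^2 + 2*g - 24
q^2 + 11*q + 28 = (q + 4)*(q + 7)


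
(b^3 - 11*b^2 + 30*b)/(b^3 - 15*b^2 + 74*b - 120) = b/(b - 4)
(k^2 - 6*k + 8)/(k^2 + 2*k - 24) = (k - 2)/(k + 6)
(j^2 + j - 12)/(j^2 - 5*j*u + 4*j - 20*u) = (3 - j)/(-j + 5*u)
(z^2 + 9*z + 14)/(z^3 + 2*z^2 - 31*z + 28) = (z + 2)/(z^2 - 5*z + 4)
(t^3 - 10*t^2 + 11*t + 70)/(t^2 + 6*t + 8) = (t^2 - 12*t + 35)/(t + 4)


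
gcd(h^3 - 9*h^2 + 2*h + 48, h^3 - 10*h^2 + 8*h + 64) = h^2 - 6*h - 16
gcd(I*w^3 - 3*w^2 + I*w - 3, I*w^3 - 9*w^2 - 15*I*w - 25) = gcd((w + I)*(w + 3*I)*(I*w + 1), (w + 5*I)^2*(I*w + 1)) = w - I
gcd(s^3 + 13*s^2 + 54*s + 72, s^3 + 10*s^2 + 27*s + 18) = s^2 + 9*s + 18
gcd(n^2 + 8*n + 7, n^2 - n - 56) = n + 7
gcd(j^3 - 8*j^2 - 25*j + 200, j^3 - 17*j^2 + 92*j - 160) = j^2 - 13*j + 40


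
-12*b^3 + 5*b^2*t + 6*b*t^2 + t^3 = (-b + t)*(3*b + t)*(4*b + t)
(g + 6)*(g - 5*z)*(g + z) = g^3 - 4*g^2*z + 6*g^2 - 5*g*z^2 - 24*g*z - 30*z^2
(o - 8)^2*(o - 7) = o^3 - 23*o^2 + 176*o - 448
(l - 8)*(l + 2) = l^2 - 6*l - 16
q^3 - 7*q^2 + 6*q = q*(q - 6)*(q - 1)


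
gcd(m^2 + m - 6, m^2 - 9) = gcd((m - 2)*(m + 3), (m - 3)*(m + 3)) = m + 3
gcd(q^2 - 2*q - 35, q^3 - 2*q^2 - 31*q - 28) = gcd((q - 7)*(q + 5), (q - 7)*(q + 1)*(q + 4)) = q - 7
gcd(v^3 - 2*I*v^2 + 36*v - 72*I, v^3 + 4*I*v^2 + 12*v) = v^2 + 4*I*v + 12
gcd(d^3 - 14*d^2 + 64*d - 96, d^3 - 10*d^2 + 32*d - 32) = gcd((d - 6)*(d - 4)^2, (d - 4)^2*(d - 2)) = d^2 - 8*d + 16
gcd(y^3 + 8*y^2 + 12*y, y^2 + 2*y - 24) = y + 6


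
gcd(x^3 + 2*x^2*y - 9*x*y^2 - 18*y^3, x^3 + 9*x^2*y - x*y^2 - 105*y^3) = x - 3*y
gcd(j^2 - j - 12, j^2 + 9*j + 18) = j + 3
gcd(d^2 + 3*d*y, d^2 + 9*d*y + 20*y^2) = 1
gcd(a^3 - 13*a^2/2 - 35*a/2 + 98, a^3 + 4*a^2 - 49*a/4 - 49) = a^2 + a/2 - 14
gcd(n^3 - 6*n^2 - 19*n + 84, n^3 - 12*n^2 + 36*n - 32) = 1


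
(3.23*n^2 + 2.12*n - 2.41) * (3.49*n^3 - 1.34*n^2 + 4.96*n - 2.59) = 11.2727*n^5 + 3.0706*n^4 + 4.7691*n^3 + 5.3789*n^2 - 17.4444*n + 6.2419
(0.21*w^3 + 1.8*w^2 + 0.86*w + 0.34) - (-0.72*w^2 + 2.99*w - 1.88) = 0.21*w^3 + 2.52*w^2 - 2.13*w + 2.22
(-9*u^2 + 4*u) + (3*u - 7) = -9*u^2 + 7*u - 7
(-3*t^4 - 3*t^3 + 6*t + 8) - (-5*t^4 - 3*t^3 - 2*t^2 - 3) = 2*t^4 + 2*t^2 + 6*t + 11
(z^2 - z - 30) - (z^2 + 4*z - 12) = -5*z - 18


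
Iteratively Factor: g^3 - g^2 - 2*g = (g - 2)*(g^2 + g) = g*(g - 2)*(g + 1)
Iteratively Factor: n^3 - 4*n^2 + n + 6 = (n - 2)*(n^2 - 2*n - 3) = (n - 2)*(n + 1)*(n - 3)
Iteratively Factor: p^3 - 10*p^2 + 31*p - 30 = (p - 3)*(p^2 - 7*p + 10) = (p - 3)*(p - 2)*(p - 5)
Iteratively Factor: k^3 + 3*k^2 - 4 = (k + 2)*(k^2 + k - 2) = (k + 2)^2*(k - 1)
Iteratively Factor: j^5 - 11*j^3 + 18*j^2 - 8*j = (j - 2)*(j^4 + 2*j^3 - 7*j^2 + 4*j) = (j - 2)*(j - 1)*(j^3 + 3*j^2 - 4*j) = (j - 2)*(j - 1)^2*(j^2 + 4*j) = (j - 2)*(j - 1)^2*(j + 4)*(j)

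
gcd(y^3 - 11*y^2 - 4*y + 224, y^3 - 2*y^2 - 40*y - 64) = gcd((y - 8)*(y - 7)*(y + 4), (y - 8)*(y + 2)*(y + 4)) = y^2 - 4*y - 32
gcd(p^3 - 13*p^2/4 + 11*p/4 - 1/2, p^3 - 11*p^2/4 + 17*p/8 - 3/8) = p^2 - 5*p/4 + 1/4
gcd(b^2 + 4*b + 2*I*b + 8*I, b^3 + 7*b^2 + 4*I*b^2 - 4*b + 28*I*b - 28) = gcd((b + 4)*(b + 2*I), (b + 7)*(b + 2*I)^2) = b + 2*I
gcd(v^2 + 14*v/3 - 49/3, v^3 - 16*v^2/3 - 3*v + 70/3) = v - 7/3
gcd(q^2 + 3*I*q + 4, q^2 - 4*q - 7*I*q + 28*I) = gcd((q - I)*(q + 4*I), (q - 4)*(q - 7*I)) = 1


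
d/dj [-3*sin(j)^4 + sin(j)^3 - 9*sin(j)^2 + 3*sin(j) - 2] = 3*(-4*sin(j)^3 + sin(j)^2 - 6*sin(j) + 1)*cos(j)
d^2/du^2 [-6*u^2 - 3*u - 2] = -12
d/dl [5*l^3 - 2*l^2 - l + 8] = 15*l^2 - 4*l - 1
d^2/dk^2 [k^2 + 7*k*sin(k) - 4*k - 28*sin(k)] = -7*k*sin(k) + 28*sin(k) + 14*cos(k) + 2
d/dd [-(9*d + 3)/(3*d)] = d^(-2)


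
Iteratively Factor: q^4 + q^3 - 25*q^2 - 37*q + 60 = (q + 4)*(q^3 - 3*q^2 - 13*q + 15) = (q - 5)*(q + 4)*(q^2 + 2*q - 3) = (q - 5)*(q + 3)*(q + 4)*(q - 1)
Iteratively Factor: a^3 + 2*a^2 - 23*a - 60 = (a + 4)*(a^2 - 2*a - 15) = (a - 5)*(a + 4)*(a + 3)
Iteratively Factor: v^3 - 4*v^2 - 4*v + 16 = (v + 2)*(v^2 - 6*v + 8) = (v - 4)*(v + 2)*(v - 2)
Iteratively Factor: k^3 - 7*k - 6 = (k + 2)*(k^2 - 2*k - 3) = (k - 3)*(k + 2)*(k + 1)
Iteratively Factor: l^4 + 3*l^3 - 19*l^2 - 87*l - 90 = (l - 5)*(l^3 + 8*l^2 + 21*l + 18) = (l - 5)*(l + 3)*(l^2 + 5*l + 6) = (l - 5)*(l + 3)^2*(l + 2)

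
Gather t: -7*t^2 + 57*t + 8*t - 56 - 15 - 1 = -7*t^2 + 65*t - 72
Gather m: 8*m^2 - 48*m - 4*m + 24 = 8*m^2 - 52*m + 24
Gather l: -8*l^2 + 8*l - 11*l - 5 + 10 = -8*l^2 - 3*l + 5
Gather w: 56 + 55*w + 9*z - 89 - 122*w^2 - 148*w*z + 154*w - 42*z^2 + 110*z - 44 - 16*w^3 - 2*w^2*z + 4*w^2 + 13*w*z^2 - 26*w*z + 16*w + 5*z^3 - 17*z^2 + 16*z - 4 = -16*w^3 + w^2*(-2*z - 118) + w*(13*z^2 - 174*z + 225) + 5*z^3 - 59*z^2 + 135*z - 81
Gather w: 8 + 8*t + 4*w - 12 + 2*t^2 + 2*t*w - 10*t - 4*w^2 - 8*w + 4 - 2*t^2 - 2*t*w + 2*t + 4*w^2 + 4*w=0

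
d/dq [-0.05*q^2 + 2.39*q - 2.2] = 2.39 - 0.1*q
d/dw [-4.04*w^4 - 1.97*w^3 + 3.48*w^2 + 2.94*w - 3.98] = -16.16*w^3 - 5.91*w^2 + 6.96*w + 2.94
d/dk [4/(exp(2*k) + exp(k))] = 4*(-2*exp(k) - 1)*exp(-k)/(exp(k) + 1)^2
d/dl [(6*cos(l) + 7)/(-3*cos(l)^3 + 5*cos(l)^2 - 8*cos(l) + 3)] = 16*(-36*cos(l)^3 - 33*cos(l)^2 + 70*cos(l) - 74)*sin(l)/(-41*cos(l) + 10*cos(2*l) - 3*cos(3*l) + 22)^2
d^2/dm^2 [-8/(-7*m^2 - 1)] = 112*(21*m^2 - 1)/(7*m^2 + 1)^3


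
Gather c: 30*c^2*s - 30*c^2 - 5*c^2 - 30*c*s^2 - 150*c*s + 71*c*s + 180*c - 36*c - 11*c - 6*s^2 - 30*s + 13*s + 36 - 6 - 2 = c^2*(30*s - 35) + c*(-30*s^2 - 79*s + 133) - 6*s^2 - 17*s + 28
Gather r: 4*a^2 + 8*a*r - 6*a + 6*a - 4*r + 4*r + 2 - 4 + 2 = 4*a^2 + 8*a*r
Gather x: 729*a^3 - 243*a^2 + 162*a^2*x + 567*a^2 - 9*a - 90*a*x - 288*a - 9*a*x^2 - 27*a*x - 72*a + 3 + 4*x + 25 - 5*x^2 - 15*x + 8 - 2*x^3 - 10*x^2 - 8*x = 729*a^3 + 324*a^2 - 369*a - 2*x^3 + x^2*(-9*a - 15) + x*(162*a^2 - 117*a - 19) + 36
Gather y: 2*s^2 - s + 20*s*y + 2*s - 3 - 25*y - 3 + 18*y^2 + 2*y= 2*s^2 + s + 18*y^2 + y*(20*s - 23) - 6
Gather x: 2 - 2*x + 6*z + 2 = -2*x + 6*z + 4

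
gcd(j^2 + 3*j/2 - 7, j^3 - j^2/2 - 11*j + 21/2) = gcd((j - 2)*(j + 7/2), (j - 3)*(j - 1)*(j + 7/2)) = j + 7/2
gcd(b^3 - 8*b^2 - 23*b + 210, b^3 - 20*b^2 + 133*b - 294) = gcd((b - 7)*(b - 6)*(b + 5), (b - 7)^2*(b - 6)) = b^2 - 13*b + 42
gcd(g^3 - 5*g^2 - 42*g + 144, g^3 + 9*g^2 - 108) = g^2 + 3*g - 18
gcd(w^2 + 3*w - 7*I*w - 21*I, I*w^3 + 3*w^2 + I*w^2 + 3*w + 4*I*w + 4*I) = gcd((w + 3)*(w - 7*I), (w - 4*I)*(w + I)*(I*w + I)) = 1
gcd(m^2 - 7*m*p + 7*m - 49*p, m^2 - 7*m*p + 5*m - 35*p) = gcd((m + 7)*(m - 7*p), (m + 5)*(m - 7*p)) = -m + 7*p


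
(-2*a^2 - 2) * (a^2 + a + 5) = -2*a^4 - 2*a^3 - 12*a^2 - 2*a - 10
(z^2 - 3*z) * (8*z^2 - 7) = 8*z^4 - 24*z^3 - 7*z^2 + 21*z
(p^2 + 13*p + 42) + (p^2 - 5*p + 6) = 2*p^2 + 8*p + 48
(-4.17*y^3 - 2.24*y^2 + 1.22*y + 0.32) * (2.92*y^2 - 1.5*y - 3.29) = -12.1764*y^5 - 0.285800000000001*y^4 + 20.6417*y^3 + 6.474*y^2 - 4.4938*y - 1.0528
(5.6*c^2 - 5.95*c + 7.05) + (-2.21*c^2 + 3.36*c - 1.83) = 3.39*c^2 - 2.59*c + 5.22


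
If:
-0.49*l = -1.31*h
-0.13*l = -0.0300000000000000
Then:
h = 0.09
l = 0.23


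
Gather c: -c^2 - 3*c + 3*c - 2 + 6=4 - c^2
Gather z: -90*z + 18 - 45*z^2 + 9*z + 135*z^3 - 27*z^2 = 135*z^3 - 72*z^2 - 81*z + 18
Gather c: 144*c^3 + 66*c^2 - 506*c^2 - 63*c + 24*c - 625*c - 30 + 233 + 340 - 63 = 144*c^3 - 440*c^2 - 664*c + 480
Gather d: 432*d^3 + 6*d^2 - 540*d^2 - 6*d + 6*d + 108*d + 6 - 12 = 432*d^3 - 534*d^2 + 108*d - 6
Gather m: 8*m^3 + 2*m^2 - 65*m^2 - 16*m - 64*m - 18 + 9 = 8*m^3 - 63*m^2 - 80*m - 9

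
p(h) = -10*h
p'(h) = -10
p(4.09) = -40.90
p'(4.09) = -10.00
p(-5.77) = 57.70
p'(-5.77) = -10.00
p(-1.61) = 16.10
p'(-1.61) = -10.00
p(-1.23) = 12.30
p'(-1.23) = -10.00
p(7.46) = -74.60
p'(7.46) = -10.00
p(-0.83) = 8.30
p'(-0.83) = -10.00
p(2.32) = -23.20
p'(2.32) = -10.00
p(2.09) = -20.90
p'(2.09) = -10.00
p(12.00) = -120.00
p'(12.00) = -10.00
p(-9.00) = 90.00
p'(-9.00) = -10.00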